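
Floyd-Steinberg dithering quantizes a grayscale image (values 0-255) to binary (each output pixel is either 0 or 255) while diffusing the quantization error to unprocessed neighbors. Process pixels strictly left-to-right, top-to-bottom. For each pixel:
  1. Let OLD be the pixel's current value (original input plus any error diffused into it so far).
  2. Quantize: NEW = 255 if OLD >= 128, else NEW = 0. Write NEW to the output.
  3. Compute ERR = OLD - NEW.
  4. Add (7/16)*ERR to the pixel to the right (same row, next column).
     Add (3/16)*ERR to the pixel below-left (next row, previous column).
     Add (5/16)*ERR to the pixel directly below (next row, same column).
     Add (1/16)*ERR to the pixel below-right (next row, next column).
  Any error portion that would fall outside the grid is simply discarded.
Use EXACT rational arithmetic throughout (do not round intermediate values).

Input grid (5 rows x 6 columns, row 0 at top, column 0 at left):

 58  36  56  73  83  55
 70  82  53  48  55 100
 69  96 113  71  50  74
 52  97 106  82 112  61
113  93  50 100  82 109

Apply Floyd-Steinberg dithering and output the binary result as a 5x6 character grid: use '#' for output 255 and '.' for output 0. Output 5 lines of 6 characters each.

(0,0): OLD=58 → NEW=0, ERR=58
(0,1): OLD=491/8 → NEW=0, ERR=491/8
(0,2): OLD=10605/128 → NEW=0, ERR=10605/128
(0,3): OLD=223739/2048 → NEW=0, ERR=223739/2048
(0,4): OLD=4285917/32768 → NEW=255, ERR=-4069923/32768
(0,5): OLD=346379/524288 → NEW=0, ERR=346379/524288
(1,0): OLD=12753/128 → NEW=0, ERR=12753/128
(1,1): OLD=167863/1024 → NEW=255, ERR=-93257/1024
(1,2): OLD=2076419/32768 → NEW=0, ERR=2076419/32768
(1,3): OLD=12026247/131072 → NEW=0, ERR=12026247/131072
(1,4): OLD=530830837/8388608 → NEW=0, ERR=530830837/8388608
(1,5): OLD=16123398691/134217728 → NEW=0, ERR=16123398691/134217728
(2,0): OLD=1360845/16384 → NEW=0, ERR=1360845/16384
(2,1): OLD=63956383/524288 → NEW=0, ERR=63956383/524288
(2,2): OLD=1658288285/8388608 → NEW=255, ERR=-480806755/8388608
(2,3): OLD=6068133109/67108864 → NEW=0, ERR=6068133109/67108864
(2,4): OLD=295479585887/2147483648 → NEW=255, ERR=-252128744353/2147483648
(2,5): OLD=2203484018313/34359738368 → NEW=0, ERR=2203484018313/34359738368
(3,0): OLD=845811965/8388608 → NEW=0, ERR=845811965/8388608
(3,1): OLD=11655323193/67108864 → NEW=255, ERR=-5457437127/67108864
(3,2): OLD=41386559803/536870912 → NEW=0, ERR=41386559803/536870912
(3,3): OLD=4067750755761/34359738368 → NEW=0, ERR=4067750755761/34359738368
(3,4): OLD=39796971552145/274877906944 → NEW=255, ERR=-30296894718575/274877906944
(3,5): OLD=112069455602655/4398046511104 → NEW=0, ERR=112069455602655/4398046511104
(4,0): OLD=138792993331/1073741824 → NEW=255, ERR=-135011171789/1073741824
(4,1): OLD=572637951767/17179869184 → NEW=0, ERR=572637951767/17179869184
(4,2): OLD=58157465614357/549755813888 → NEW=0, ERR=58157465614357/549755813888
(4,3): OLD=1472730090909001/8796093022208 → NEW=255, ERR=-770273629754039/8796093022208
(4,4): OLD=3014816408977369/140737488355328 → NEW=0, ERR=3014816408977369/140737488355328
(4,5): OLD=268968997355048015/2251799813685248 → NEW=0, ERR=268968997355048015/2251799813685248
Row 0: ....#.
Row 1: .#....
Row 2: ..#.#.
Row 3: .#..#.
Row 4: #..#..

Answer: ....#.
.#....
..#.#.
.#..#.
#..#..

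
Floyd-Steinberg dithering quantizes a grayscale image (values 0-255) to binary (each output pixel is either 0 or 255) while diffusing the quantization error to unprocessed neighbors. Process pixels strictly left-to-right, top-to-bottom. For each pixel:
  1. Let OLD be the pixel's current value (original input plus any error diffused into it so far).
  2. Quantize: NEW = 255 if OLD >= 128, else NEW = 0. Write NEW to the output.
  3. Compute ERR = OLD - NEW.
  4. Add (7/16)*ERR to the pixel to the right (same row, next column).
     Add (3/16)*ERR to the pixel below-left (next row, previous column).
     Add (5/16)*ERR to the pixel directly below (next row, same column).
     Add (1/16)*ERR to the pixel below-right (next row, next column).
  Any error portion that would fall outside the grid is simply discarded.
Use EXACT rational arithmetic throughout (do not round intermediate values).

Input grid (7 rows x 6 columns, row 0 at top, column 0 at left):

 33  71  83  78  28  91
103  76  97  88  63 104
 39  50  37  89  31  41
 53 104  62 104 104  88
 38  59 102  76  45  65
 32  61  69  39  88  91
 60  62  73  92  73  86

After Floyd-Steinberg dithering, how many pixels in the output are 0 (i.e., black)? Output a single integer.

Answer: 31

Derivation:
(0,0): OLD=33 → NEW=0, ERR=33
(0,1): OLD=1367/16 → NEW=0, ERR=1367/16
(0,2): OLD=30817/256 → NEW=0, ERR=30817/256
(0,3): OLD=535207/4096 → NEW=255, ERR=-509273/4096
(0,4): OLD=-1729903/65536 → NEW=0, ERR=-1729903/65536
(0,5): OLD=83311095/1048576 → NEW=0, ERR=83311095/1048576
(1,0): OLD=33109/256 → NEW=255, ERR=-32171/256
(1,1): OLD=148179/2048 → NEW=0, ERR=148179/2048
(1,2): OLD=9718991/65536 → NEW=255, ERR=-6992689/65536
(1,3): OLD=1320867/262144 → NEW=0, ERR=1320867/262144
(1,4): OLD=1075116041/16777216 → NEW=0, ERR=1075116041/16777216
(1,5): OLD=41665132143/268435456 → NEW=255, ERR=-26785909137/268435456
(2,0): OLD=435649/32768 → NEW=0, ERR=435649/32768
(2,1): OLD=53022683/1048576 → NEW=0, ERR=53022683/1048576
(2,2): OLD=524218705/16777216 → NEW=0, ERR=524218705/16777216
(2,3): OLD=14709091849/134217728 → NEW=0, ERR=14709091849/134217728
(2,4): OLD=346075395739/4294967296 → NEW=0, ERR=346075395739/4294967296
(2,5): OLD=3372383291885/68719476736 → NEW=0, ERR=3372383291885/68719476736
(3,0): OLD=1117964337/16777216 → NEW=0, ERR=1117964337/16777216
(3,1): OLD=20890280413/134217728 → NEW=255, ERR=-13335240227/134217728
(3,2): OLD=55840115879/1073741824 → NEW=0, ERR=55840115879/1073741824
(3,3): OLD=12236229696693/68719476736 → NEW=255, ERR=-5287236870987/68719476736
(3,4): OLD=61336393876629/549755813888 → NEW=0, ERR=61336393876629/549755813888
(3,5): OLD=1382603925420699/8796093022208 → NEW=255, ERR=-860399795242341/8796093022208
(4,0): OLD=86317231423/2147483648 → NEW=0, ERR=86317231423/2147483648
(4,1): OLD=2042766095923/34359738368 → NEW=0, ERR=2042766095923/34359738368
(4,2): OLD=135928394848169/1099511627776 → NEW=0, ERR=135928394848169/1099511627776
(4,3): OLD=2290724595553709/17592186044416 → NEW=255, ERR=-2195282845772371/17592186044416
(4,4): OLD=597285641406845/281474976710656 → NEW=0, ERR=597285641406845/281474976710656
(4,5): OLD=190655241694989643/4503599627370496 → NEW=0, ERR=190655241694989643/4503599627370496
(5,0): OLD=30625862846025/549755813888 → NEW=0, ERR=30625862846025/549755813888
(5,1): OLD=2280707610934489/17592186044416 → NEW=255, ERR=-2205299830391591/17592186044416
(5,2): OLD=4659496935971555/140737488355328 → NEW=0, ERR=4659496935971555/140737488355328
(5,3): OLD=101840240914613233/4503599627370496 → NEW=0, ERR=101840240914613233/4503599627370496
(5,4): OLD=888963266202467569/9007199254740992 → NEW=0, ERR=888963266202467569/9007199254740992
(5,5): OLD=21262890535795072805/144115188075855872 → NEW=255, ERR=-15486482423548174555/144115188075855872
(6,0): OLD=15172737166828587/281474976710656 → NEW=0, ERR=15172737166828587/281474976710656
(6,1): OLD=252645774026437711/4503599627370496 → NEW=0, ERR=252645774026437711/4503599627370496
(6,2): OLD=1878802064718211127/18014398509481984 → NEW=0, ERR=1878802064718211127/18014398509481984
(6,3): OLD=47635809082296387451/288230376151711744 → NEW=255, ERR=-25862936836390107269/288230376151711744
(6,4): OLD=211445524960109576731/4611686018427387904 → NEW=0, ERR=211445524960109576731/4611686018427387904
(6,5): OLD=5803110640604808259549/73786976294838206464 → NEW=0, ERR=5803110640604808259549/73786976294838206464
Output grid:
  Row 0: ...#..  (5 black, running=5)
  Row 1: #.#..#  (3 black, running=8)
  Row 2: ......  (6 black, running=14)
  Row 3: .#.#.#  (3 black, running=17)
  Row 4: ...#..  (5 black, running=22)
  Row 5: .#...#  (4 black, running=26)
  Row 6: ...#..  (5 black, running=31)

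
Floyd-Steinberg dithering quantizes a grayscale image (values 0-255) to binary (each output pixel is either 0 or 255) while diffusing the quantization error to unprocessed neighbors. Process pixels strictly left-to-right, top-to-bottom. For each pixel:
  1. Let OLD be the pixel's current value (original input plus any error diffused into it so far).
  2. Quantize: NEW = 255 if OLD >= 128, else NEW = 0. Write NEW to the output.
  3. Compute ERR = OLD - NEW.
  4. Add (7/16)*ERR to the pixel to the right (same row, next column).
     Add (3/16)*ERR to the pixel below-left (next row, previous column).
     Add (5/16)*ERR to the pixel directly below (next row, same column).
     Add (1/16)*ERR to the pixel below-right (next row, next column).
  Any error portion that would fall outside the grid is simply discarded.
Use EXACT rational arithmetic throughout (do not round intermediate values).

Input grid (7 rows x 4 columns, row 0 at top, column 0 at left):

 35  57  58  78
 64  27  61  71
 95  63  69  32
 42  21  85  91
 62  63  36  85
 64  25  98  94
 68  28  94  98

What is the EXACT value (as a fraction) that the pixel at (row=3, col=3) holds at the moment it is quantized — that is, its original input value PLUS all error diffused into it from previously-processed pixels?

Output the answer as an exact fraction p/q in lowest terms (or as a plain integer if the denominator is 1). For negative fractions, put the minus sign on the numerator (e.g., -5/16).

(0,0): OLD=35 → NEW=0, ERR=35
(0,1): OLD=1157/16 → NEW=0, ERR=1157/16
(0,2): OLD=22947/256 → NEW=0, ERR=22947/256
(0,3): OLD=480117/4096 → NEW=0, ERR=480117/4096
(1,0): OLD=22655/256 → NEW=0, ERR=22655/256
(1,1): OLD=219769/2048 → NEW=0, ERR=219769/2048
(1,2): OLD=10646765/65536 → NEW=255, ERR=-6064915/65536
(1,3): OLD=76278283/1048576 → NEW=0, ERR=76278283/1048576
(2,0): OLD=4678467/32768 → NEW=255, ERR=-3677373/32768
(2,1): OLD=37345041/1048576 → NEW=0, ERR=37345041/1048576
(2,2): OLD=159400821/2097152 → NEW=0, ERR=159400821/2097152
(2,3): OLD=2758253121/33554432 → NEW=0, ERR=2758253121/33554432
(3,0): OLD=228298515/16777216 → NEW=0, ERR=228298515/16777216
(3,1): OLD=12165642189/268435456 → NEW=0, ERR=12165642189/268435456
(3,2): OLD=628006646323/4294967296 → NEW=255, ERR=-467210014157/4294967296
(3,3): OLD=5074737162725/68719476736 → NEW=0, ERR=5074737162725/68719476736
Target (3,3): original=91, with diffused error = 5074737162725/68719476736

Answer: 5074737162725/68719476736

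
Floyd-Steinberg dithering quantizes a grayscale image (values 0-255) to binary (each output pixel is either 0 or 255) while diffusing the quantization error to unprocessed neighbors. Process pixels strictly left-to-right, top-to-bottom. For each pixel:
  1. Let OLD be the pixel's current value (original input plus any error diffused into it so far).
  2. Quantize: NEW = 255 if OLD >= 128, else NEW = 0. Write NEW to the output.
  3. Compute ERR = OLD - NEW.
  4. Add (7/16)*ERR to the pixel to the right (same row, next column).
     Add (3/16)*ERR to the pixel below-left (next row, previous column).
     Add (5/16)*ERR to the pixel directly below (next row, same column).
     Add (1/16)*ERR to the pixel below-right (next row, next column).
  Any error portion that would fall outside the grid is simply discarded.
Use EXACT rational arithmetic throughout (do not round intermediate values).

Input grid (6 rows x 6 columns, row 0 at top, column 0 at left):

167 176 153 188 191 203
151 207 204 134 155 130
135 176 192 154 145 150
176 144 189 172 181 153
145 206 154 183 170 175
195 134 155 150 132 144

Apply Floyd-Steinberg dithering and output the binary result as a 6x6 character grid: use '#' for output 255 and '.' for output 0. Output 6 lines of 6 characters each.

(0,0): OLD=167 → NEW=255, ERR=-88
(0,1): OLD=275/2 → NEW=255, ERR=-235/2
(0,2): OLD=3251/32 → NEW=0, ERR=3251/32
(0,3): OLD=119013/512 → NEW=255, ERR=-11547/512
(0,4): OLD=1483843/8192 → NEW=255, ERR=-605117/8192
(0,5): OLD=22371797/131072 → NEW=255, ERR=-11051563/131072
(1,0): OLD=3247/32 → NEW=0, ERR=3247/32
(1,1): OLD=58425/256 → NEW=255, ERR=-6855/256
(1,2): OLD=1740477/8192 → NEW=255, ERR=-348483/8192
(1,3): OLD=3304353/32768 → NEW=0, ERR=3304353/32768
(1,4): OLD=333060363/2097152 → NEW=255, ERR=-201713397/2097152
(1,5): OLD=1911047389/33554432 → NEW=0, ERR=1911047389/33554432
(2,0): OLD=662275/4096 → NEW=255, ERR=-382205/4096
(2,1): OLD=16406785/131072 → NEW=0, ERR=16406785/131072
(2,2): OLD=525764515/2097152 → NEW=255, ERR=-9009245/2097152
(2,3): OLD=2733679467/16777216 → NEW=255, ERR=-1544510613/16777216
(2,4): OLD=49202861537/536870912 → NEW=0, ERR=49202861537/536870912
(2,5): OLD=1734155381047/8589934592 → NEW=255, ERR=-456277939913/8589934592
(3,0): OLD=357166307/2097152 → NEW=255, ERR=-177607453/2097152
(3,1): OLD=2339206071/16777216 → NEW=255, ERR=-1938984009/16777216
(3,2): OLD=17133789981/134217728 → NEW=0, ERR=17133789981/134217728
(3,3): OLD=1855395389103/8589934592 → NEW=255, ERR=-335037931857/8589934592
(3,4): OLD=12153895362399/68719476736 → NEW=255, ERR=-5369571205281/68719476736
(3,5): OLD=118685129292977/1099511627776 → NEW=0, ERR=118685129292977/1099511627776
(4,0): OLD=26001890973/268435456 → NEW=0, ERR=26001890973/268435456
(4,1): OLD=991726764969/4294967296 → NEW=255, ERR=-103489895511/4294967296
(4,2): OLD=23201679483275/137438953472 → NEW=255, ERR=-11845253652085/137438953472
(4,3): OLD=278029019361719/2199023255552 → NEW=0, ERR=278029019361719/2199023255552
(4,4): OLD=7694756062990983/35184372088832 → NEW=255, ERR=-1277258819661177/35184372088832
(4,5): OLD=105815830340873809/562949953421312 → NEW=255, ERR=-37736407781560751/562949953421312
(5,0): OLD=15169979554827/68719476736 → NEW=255, ERR=-2353487012853/68719476736
(5,1): OLD=222939122004187/2199023255552 → NEW=0, ERR=222939122004187/2199023255552
(5,2): OLD=3423815733607497/17592186044416 → NEW=255, ERR=-1062191707718583/17592186044416
(5,3): OLD=84949969260156867/562949953421312 → NEW=255, ERR=-58602268862277693/562949953421312
(5,4): OLD=79314989953611343/1125899906842624 → NEW=0, ERR=79314989953611343/1125899906842624
(5,5): OLD=2731041954995919923/18014398509481984 → NEW=255, ERR=-1862629664921985997/18014398509481984
Row 0: ##.###
Row 1: .##.#.
Row 2: #.##.#
Row 3: ##.##.
Row 4: .##.##
Row 5: #.##.#

Answer: ##.###
.##.#.
#.##.#
##.##.
.##.##
#.##.#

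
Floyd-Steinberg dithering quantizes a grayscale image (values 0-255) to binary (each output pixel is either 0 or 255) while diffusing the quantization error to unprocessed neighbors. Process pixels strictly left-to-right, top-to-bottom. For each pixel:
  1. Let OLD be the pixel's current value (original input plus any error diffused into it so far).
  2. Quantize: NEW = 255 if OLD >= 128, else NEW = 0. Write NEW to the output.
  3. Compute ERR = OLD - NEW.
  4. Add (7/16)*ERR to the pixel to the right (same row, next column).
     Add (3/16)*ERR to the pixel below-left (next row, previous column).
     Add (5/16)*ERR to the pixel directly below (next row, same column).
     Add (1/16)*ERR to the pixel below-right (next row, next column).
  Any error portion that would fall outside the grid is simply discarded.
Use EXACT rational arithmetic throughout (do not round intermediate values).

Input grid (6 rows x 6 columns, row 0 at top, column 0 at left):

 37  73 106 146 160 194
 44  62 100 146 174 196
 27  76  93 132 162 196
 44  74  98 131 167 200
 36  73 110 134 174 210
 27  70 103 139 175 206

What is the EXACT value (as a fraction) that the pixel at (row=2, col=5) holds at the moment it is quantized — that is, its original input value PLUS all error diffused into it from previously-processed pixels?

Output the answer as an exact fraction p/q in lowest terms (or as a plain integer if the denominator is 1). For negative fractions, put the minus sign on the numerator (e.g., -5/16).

Answer: 8182170912065/68719476736

Derivation:
(0,0): OLD=37 → NEW=0, ERR=37
(0,1): OLD=1427/16 → NEW=0, ERR=1427/16
(0,2): OLD=37125/256 → NEW=255, ERR=-28155/256
(0,3): OLD=400931/4096 → NEW=0, ERR=400931/4096
(0,4): OLD=13292277/65536 → NEW=255, ERR=-3419403/65536
(0,5): OLD=179487923/1048576 → NEW=255, ERR=-87898957/1048576
(1,0): OLD=18505/256 → NEW=0, ERR=18505/256
(1,1): OLD=211327/2048 → NEW=0, ERR=211327/2048
(1,2): OLD=8827883/65536 → NEW=255, ERR=-7883797/65536
(1,3): OLD=28128527/262144 → NEW=0, ERR=28128527/262144
(1,4): OLD=3272223565/16777216 → NEW=255, ERR=-1005966515/16777216
(1,5): OLD=37664300043/268435456 → NEW=255, ERR=-30786741237/268435456
(2,0): OLD=2258917/32768 → NEW=0, ERR=2258917/32768
(2,1): OLD=126214823/1048576 → NEW=0, ERR=126214823/1048576
(2,2): OLD=2258822837/16777216 → NEW=255, ERR=-2019367243/16777216
(2,3): OLD=12631443277/134217728 → NEW=0, ERR=12631443277/134217728
(2,4): OLD=728590974567/4294967296 → NEW=255, ERR=-366625685913/4294967296
(2,5): OLD=8182170912065/68719476736 → NEW=0, ERR=8182170912065/68719476736
Target (2,5): original=196, with diffused error = 8182170912065/68719476736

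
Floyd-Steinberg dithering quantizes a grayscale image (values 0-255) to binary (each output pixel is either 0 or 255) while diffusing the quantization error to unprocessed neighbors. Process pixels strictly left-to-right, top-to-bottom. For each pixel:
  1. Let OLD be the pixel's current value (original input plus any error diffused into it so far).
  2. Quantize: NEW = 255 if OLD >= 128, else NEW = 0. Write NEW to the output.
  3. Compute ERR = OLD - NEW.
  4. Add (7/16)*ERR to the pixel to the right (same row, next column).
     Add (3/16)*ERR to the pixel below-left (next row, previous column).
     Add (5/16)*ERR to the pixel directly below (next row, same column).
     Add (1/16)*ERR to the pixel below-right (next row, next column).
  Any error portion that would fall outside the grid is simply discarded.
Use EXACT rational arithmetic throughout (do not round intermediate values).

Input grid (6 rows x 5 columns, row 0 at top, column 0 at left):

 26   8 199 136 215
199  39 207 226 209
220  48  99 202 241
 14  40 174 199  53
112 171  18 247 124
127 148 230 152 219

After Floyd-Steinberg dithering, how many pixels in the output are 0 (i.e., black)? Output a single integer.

(0,0): OLD=26 → NEW=0, ERR=26
(0,1): OLD=155/8 → NEW=0, ERR=155/8
(0,2): OLD=26557/128 → NEW=255, ERR=-6083/128
(0,3): OLD=235947/2048 → NEW=0, ERR=235947/2048
(0,4): OLD=8696749/32768 → NEW=255, ERR=340909/32768
(1,0): OLD=26977/128 → NEW=255, ERR=-5663/128
(1,1): OLD=18855/1024 → NEW=0, ERR=18855/1024
(1,2): OLD=7307827/32768 → NEW=255, ERR=-1048013/32768
(1,3): OLD=32373559/131072 → NEW=255, ERR=-1049801/131072
(1,4): OLD=452874949/2097152 → NEW=255, ERR=-81898811/2097152
(2,0): OLD=3434525/16384 → NEW=255, ERR=-743395/16384
(2,1): OLD=13181327/524288 → NEW=0, ERR=13181327/524288
(2,2): OLD=835956589/8388608 → NEW=0, ERR=835956589/8388608
(2,3): OLD=31376663799/134217728 → NEW=255, ERR=-2848856841/134217728
(2,4): OLD=470318945537/2147483648 → NEW=255, ERR=-77289384703/2147483648
(3,0): OLD=38041293/8388608 → NEW=0, ERR=38041293/8388608
(3,1): OLD=4408377929/67108864 → NEW=0, ERR=4408377929/67108864
(3,2): OLD=497083822067/2147483648 → NEW=255, ERR=-50524508173/2147483648
(3,3): OLD=779768070427/4294967296 → NEW=255, ERR=-315448590053/4294967296
(3,4): OLD=569934870695/68719476736 → NEW=0, ERR=569934870695/68719476736
(4,0): OLD=135005869795/1073741824 → NEW=0, ERR=135005869795/1073741824
(4,1): OLD=8329102953187/34359738368 → NEW=255, ERR=-432630330653/34359738368
(4,2): OLD=-2488444980051/549755813888 → NEW=0, ERR=-2488444980051/549755813888
(4,3): OLD=1954072926795491/8796093022208 → NEW=255, ERR=-288930793867549/8796093022208
(4,4): OLD=15147652603804085/140737488355328 → NEW=0, ERR=15147652603804085/140737488355328
(5,0): OLD=90122036539017/549755813888 → NEW=255, ERR=-50065696002423/549755813888
(5,1): OLD=489204569606235/4398046511104 → NEW=0, ERR=489204569606235/4398046511104
(5,2): OLD=38041864951558835/140737488355328 → NEW=255, ERR=2153805420950195/140737488355328
(5,3): OLD=94760415503481085/562949953421312 → NEW=255, ERR=-48791822618953475/562949953421312
(5,4): OLD=1915495359724161487/9007199254740992 → NEW=255, ERR=-381340450234791473/9007199254740992
Output grid:
  Row 0: ..#.#  (3 black, running=3)
  Row 1: #.###  (1 black, running=4)
  Row 2: #..##  (2 black, running=6)
  Row 3: ..##.  (3 black, running=9)
  Row 4: .#.#.  (3 black, running=12)
  Row 5: #.###  (1 black, running=13)

Answer: 13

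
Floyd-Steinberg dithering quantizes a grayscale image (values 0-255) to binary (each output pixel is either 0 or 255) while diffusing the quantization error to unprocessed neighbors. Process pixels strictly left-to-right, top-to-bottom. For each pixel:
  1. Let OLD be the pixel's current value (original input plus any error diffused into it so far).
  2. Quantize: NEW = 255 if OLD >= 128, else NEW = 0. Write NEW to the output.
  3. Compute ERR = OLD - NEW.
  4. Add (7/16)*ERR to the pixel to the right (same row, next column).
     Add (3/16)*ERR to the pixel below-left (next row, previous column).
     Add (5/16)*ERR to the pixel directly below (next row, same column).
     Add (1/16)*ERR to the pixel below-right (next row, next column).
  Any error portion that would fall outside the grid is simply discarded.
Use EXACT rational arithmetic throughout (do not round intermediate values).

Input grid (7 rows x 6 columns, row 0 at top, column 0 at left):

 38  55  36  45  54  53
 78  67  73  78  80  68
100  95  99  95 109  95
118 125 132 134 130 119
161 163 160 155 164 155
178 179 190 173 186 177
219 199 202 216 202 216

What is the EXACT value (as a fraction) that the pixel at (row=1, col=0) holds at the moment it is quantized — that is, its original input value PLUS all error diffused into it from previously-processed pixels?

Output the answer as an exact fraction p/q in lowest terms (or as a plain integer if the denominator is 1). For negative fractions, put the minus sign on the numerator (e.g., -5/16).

Answer: 13223/128

Derivation:
(0,0): OLD=38 → NEW=0, ERR=38
(0,1): OLD=573/8 → NEW=0, ERR=573/8
(0,2): OLD=8619/128 → NEW=0, ERR=8619/128
(0,3): OLD=152493/2048 → NEW=0, ERR=152493/2048
(0,4): OLD=2836923/32768 → NEW=0, ERR=2836923/32768
(0,5): OLD=47645725/524288 → NEW=0, ERR=47645725/524288
(1,0): OLD=13223/128 → NEW=0, ERR=13223/128
Target (1,0): original=78, with diffused error = 13223/128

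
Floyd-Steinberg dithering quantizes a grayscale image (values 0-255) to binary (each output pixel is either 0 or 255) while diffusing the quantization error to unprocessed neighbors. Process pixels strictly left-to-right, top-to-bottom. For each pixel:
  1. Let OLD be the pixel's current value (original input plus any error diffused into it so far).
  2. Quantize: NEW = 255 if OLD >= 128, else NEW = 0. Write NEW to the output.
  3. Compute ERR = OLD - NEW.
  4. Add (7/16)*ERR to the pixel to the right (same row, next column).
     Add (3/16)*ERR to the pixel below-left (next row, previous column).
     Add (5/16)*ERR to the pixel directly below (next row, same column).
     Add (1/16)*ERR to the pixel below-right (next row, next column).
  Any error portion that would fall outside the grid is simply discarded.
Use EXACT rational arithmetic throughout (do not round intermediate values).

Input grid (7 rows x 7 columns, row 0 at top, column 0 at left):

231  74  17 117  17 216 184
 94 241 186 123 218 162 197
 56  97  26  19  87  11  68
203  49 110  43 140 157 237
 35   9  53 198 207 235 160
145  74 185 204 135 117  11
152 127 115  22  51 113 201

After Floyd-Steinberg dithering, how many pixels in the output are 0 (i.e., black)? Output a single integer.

Answer: 25

Derivation:
(0,0): OLD=231 → NEW=255, ERR=-24
(0,1): OLD=127/2 → NEW=0, ERR=127/2
(0,2): OLD=1433/32 → NEW=0, ERR=1433/32
(0,3): OLD=69935/512 → NEW=255, ERR=-60625/512
(0,4): OLD=-285111/8192 → NEW=0, ERR=-285111/8192
(0,5): OLD=26315775/131072 → NEW=255, ERR=-7107585/131072
(0,6): OLD=336122873/2097152 → NEW=255, ERR=-198650887/2097152
(1,0): OLD=3149/32 → NEW=0, ERR=3149/32
(1,1): OLD=79563/256 → NEW=255, ERR=14283/256
(1,2): OLD=1688951/8192 → NEW=255, ERR=-400009/8192
(1,3): OLD=1995827/32768 → NEW=0, ERR=1995827/32768
(1,4): OLD=453410657/2097152 → NEW=255, ERR=-81363103/2097152
(1,5): OLD=1814364193/16777216 → NEW=0, ERR=1814364193/16777216
(1,6): OLD=56726527823/268435456 → NEW=255, ERR=-11724513457/268435456
(2,0): OLD=398185/4096 → NEW=0, ERR=398185/4096
(2,1): OLD=20179971/131072 → NEW=255, ERR=-13243389/131072
(2,2): OLD=-38915671/2097152 → NEW=0, ERR=-38915671/2097152
(2,3): OLD=328648769/16777216 → NEW=0, ERR=328648769/16777216
(2,4): OLD=14432428969/134217728 → NEW=0, ERR=14432428969/134217728
(2,5): OLD=348859763707/4294967296 → NEW=0, ERR=348859763707/4294967296
(2,6): OLD=6641458920845/68719476736 → NEW=0, ERR=6641458920845/68719476736
(3,0): OLD=449701289/2097152 → NEW=255, ERR=-85072471/2097152
(3,1): OLD=38156229/16777216 → NEW=0, ERR=38156229/16777216
(3,2): OLD=13764579719/134217728 → NEW=0, ERR=13764579719/134217728
(3,3): OLD=60661622405/536870912 → NEW=0, ERR=60661622405/536870912
(3,4): OLD=16457679608745/68719476736 → NEW=255, ERR=-1065786958935/68719476736
(3,5): OLD=110192689169755/549755813888 → NEW=255, ERR=-29995043371685/549755813888
(3,6): OLD=2185021149249797/8796093022208 → NEW=255, ERR=-57982571413243/8796093022208
(4,0): OLD=6106810807/268435456 → NEW=0, ERR=6106810807/268435456
(4,1): OLD=156153081659/4294967296 → NEW=0, ERR=156153081659/4294967296
(4,2): OLD=8403183526005/68719476736 → NEW=0, ERR=8403183526005/68719476736
(4,3): OLD=159599564630103/549755813888 → NEW=255, ERR=19411832088663/549755813888
(4,4): OLD=943087486543981/4398046511104 → NEW=255, ERR=-178414373787539/4398046511104
(4,5): OLD=27865536615758325/140737488355328 → NEW=255, ERR=-8022522914850315/140737488355328
(4,6): OLD=291812972969476675/2251799813685248 → NEW=255, ERR=-282395979520261565/2251799813685248
(5,0): OLD=10921328236257/68719476736 → NEW=255, ERR=-6602138331423/68719476736
(5,1): OLD=37207016406395/549755813888 → NEW=0, ERR=37207016406395/549755813888
(5,2): OLD=1151038377855893/4398046511104 → NEW=255, ERR=29536517524373/4398046511104
(5,3): OLD=7670506671381145/35184372088832 → NEW=255, ERR=-1301508211271015/35184372088832
(5,4): OLD=219906305396060603/2251799813685248 → NEW=0, ERR=219906305396060603/2251799813685248
(5,5): OLD=2087187728931589307/18014398509481984 → NEW=0, ERR=2087187728931589307/18014398509481984
(5,6): OLD=5458126126278651413/288230376151711744 → NEW=0, ERR=5458126126278651413/288230376151711744
(6,0): OLD=1184541655337881/8796093022208 → NEW=255, ERR=-1058462065325159/8796093022208
(6,1): OLD=12773133275086237/140737488355328 → NEW=0, ERR=12773133275086237/140737488355328
(6,2): OLD=347001651968091799/2251799813685248 → NEW=255, ERR=-227207300521646441/2251799813685248
(6,3): OLD=-269729291840190903/18014398509481984 → NEW=0, ERR=-269729291840190903/18014398509481984
(6,4): OLD=3400385917415299373/36028797018963968 → NEW=0, ERR=3400385917415299373/36028797018963968
(6,5): OLD=923039535241610454023/4611686018427387904 → NEW=255, ERR=-252940399457373461497/4611686018427387904
(6,6): OLD=14031569587769644244417/73786976294838206464 → NEW=255, ERR=-4784109367414098403903/73786976294838206464
Output grid:
  Row 0: #..#.##  (3 black, running=3)
  Row 1: .##.#.#  (3 black, running=6)
  Row 2: .#.....  (6 black, running=12)
  Row 3: #...###  (3 black, running=15)
  Row 4: ...####  (3 black, running=18)
  Row 5: #.##...  (4 black, running=22)
  Row 6: #.#..##  (3 black, running=25)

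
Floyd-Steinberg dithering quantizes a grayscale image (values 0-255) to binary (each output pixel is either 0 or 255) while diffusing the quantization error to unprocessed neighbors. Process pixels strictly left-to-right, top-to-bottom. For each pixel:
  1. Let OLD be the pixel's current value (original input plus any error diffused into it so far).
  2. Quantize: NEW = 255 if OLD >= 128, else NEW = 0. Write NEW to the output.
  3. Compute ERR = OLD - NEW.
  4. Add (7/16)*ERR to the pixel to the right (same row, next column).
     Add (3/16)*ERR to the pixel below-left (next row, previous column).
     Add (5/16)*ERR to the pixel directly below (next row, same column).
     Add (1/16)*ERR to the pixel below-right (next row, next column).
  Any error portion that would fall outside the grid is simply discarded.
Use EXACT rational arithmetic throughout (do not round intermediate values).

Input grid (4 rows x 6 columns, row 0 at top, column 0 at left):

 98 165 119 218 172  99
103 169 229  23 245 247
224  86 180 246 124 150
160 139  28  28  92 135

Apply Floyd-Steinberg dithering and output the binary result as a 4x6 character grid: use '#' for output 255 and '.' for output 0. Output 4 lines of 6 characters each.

Answer: .#.##.
.##.##
#.##.#
#...#.

Derivation:
(0,0): OLD=98 → NEW=0, ERR=98
(0,1): OLD=1663/8 → NEW=255, ERR=-377/8
(0,2): OLD=12593/128 → NEW=0, ERR=12593/128
(0,3): OLD=534615/2048 → NEW=255, ERR=12375/2048
(0,4): OLD=5722721/32768 → NEW=255, ERR=-2633119/32768
(0,5): OLD=33472679/524288 → NEW=0, ERR=33472679/524288
(1,0): OLD=15973/128 → NEW=0, ERR=15973/128
(1,1): OLD=239043/1024 → NEW=255, ERR=-22077/1024
(1,2): OLD=8142847/32768 → NEW=255, ERR=-212993/32768
(1,3): OLD=1720531/131072 → NEW=0, ERR=1720531/131072
(1,4): OLD=1996320345/8388608 → NEW=255, ERR=-142774695/8388608
(1,5): OLD=34156091807/134217728 → NEW=255, ERR=-69428833/134217728
(2,0): OLD=4242705/16384 → NEW=255, ERR=64785/16384
(2,1): OLD=45913547/524288 → NEW=0, ERR=45913547/524288
(2,2): OLD=1823647777/8388608 → NEW=255, ERR=-315447263/8388608
(2,3): OLD=15438574937/67108864 → NEW=255, ERR=-1674185383/67108864
(2,4): OLD=232980938635/2147483648 → NEW=0, ERR=232980938635/2147483648
(2,5): OLD=6742722697085/34359738368 → NEW=255, ERR=-2019010586755/34359738368
(3,0): OLD=1490283521/8388608 → NEW=255, ERR=-648811519/8388608
(3,1): OLD=8437247725/67108864 → NEW=0, ERR=8437247725/67108864
(3,2): OLD=38680996247/536870912 → NEW=0, ERR=38680996247/536870912
(3,3): OLD=2395459224517/34359738368 → NEW=0, ERR=2395459224517/34359738368
(3,4): OLD=39535004931877/274877906944 → NEW=255, ERR=-30558861338843/274877906944
(3,5): OLD=328885386302219/4398046511104 → NEW=0, ERR=328885386302219/4398046511104
Row 0: .#.##.
Row 1: .##.##
Row 2: #.##.#
Row 3: #...#.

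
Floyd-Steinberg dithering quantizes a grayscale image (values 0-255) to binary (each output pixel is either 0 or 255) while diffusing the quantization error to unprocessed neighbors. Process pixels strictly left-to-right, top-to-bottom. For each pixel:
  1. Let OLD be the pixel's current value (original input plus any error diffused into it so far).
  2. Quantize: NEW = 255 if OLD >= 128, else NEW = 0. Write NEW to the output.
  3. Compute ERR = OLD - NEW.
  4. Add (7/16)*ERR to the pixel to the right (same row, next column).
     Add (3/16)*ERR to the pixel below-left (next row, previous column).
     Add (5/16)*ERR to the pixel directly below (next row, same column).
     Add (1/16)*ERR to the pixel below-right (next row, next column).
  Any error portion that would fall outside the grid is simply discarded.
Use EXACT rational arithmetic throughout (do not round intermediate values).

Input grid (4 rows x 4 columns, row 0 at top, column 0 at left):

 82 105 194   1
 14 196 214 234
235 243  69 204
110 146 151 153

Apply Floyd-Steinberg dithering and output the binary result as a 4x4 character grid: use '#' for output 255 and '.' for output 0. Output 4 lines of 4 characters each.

Answer: .##.
.#.#
##.#
.##.

Derivation:
(0,0): OLD=82 → NEW=0, ERR=82
(0,1): OLD=1127/8 → NEW=255, ERR=-913/8
(0,2): OLD=18441/128 → NEW=255, ERR=-14199/128
(0,3): OLD=-97345/2048 → NEW=0, ERR=-97345/2048
(1,0): OLD=2333/128 → NEW=0, ERR=2333/128
(1,1): OLD=156299/1024 → NEW=255, ERR=-104821/1024
(1,2): OLD=3883175/32768 → NEW=0, ERR=3883175/32768
(1,3): OLD=138443073/524288 → NEW=255, ERR=4749633/524288
(2,0): OLD=3629097/16384 → NEW=255, ERR=-548823/16384
(2,1): OLD=115193875/524288 → NEW=255, ERR=-18499565/524288
(2,2): OLD=90068943/1048576 → NEW=0, ERR=90068943/1048576
(2,3): OLD=4224792595/16777216 → NEW=255, ERR=-53397485/16777216
(3,0): OLD=779436505/8388608 → NEW=0, ERR=779436505/8388608
(3,1): OLD=25452535879/134217728 → NEW=255, ERR=-8772984761/134217728
(3,2): OLD=314485832761/2147483648 → NEW=255, ERR=-233122497479/2147483648
(3,3): OLD=3775469292815/34359738368 → NEW=0, ERR=3775469292815/34359738368
Row 0: .##.
Row 1: .#.#
Row 2: ##.#
Row 3: .##.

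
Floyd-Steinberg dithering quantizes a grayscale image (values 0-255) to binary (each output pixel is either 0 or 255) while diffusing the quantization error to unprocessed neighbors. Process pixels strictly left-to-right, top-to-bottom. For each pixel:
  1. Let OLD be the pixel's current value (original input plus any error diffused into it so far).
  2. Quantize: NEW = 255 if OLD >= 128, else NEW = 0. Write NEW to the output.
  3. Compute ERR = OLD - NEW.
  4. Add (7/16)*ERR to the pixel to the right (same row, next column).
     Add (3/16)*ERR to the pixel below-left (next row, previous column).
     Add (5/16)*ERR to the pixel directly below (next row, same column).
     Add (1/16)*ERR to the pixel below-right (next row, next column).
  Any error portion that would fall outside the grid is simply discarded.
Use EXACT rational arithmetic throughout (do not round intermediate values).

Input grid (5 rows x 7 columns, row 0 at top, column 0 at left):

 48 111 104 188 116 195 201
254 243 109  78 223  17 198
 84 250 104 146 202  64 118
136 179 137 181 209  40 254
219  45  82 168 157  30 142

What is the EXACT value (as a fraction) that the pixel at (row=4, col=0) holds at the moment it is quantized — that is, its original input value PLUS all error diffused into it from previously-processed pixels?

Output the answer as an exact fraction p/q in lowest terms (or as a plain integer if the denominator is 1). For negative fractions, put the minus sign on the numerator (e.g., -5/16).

Answer: 22627502325/134217728

Derivation:
(0,0): OLD=48 → NEW=0, ERR=48
(0,1): OLD=132 → NEW=255, ERR=-123
(0,2): OLD=803/16 → NEW=0, ERR=803/16
(0,3): OLD=53749/256 → NEW=255, ERR=-11531/256
(0,4): OLD=394419/4096 → NEW=0, ERR=394419/4096
(0,5): OLD=15540453/65536 → NEW=255, ERR=-1171227/65536
(0,6): OLD=202565187/1048576 → NEW=255, ERR=-64821693/1048576
(1,0): OLD=3935/16 → NEW=255, ERR=-145/16
(1,1): OLD=27265/128 → NEW=255, ERR=-5375/128
(1,2): OLD=369373/4096 → NEW=0, ERR=369373/4096
(1,3): OLD=2040941/16384 → NEW=0, ERR=2040941/16384
(1,4): OLD=316066699/1048576 → NEW=255, ERR=48679819/1048576
(1,5): OLD=219389715/8388608 → NEW=0, ERR=219389715/8388608
(1,6): OLD=25368053373/134217728 → NEW=255, ERR=-8857467267/134217728
(2,0): OLD=150107/2048 → NEW=0, ERR=150107/2048
(2,1): OLD=18696497/65536 → NEW=255, ERR=1984817/65536
(2,2): OLD=174234755/1048576 → NEW=255, ERR=-93152125/1048576
(2,3): OLD=1345554363/8388608 → NEW=255, ERR=-793540677/8388608
(2,4): OLD=12603760007/67108864 → NEW=255, ERR=-4509000313/67108864
(2,5): OLD=71522741321/2147483648 → NEW=0, ERR=71522741321/2147483648
(2,6): OLD=3902674702351/34359738368 → NEW=0, ERR=3902674702351/34359738368
(3,0): OLD=172577907/1048576 → NEW=255, ERR=-94808973/1048576
(3,1): OLD=1147821311/8388608 → NEW=255, ERR=-991273729/8388608
(3,2): OLD=2798131089/67108864 → NEW=0, ERR=2798131089/67108864
(3,3): OLD=40675955937/268435456 → NEW=255, ERR=-27775085343/268435456
(3,4): OLD=4915762300275/34359738368 → NEW=255, ERR=-3845970983565/34359738368
(3,5): OLD=5094835461521/274877906944 → NEW=0, ERR=5094835461521/274877906944
(3,6): OLD=1318029561034191/4398046511104 → NEW=255, ERR=196527700702671/4398046511104
(4,0): OLD=22627502325/134217728 → NEW=255, ERR=-11598018315/134217728
Target (4,0): original=219, with diffused error = 22627502325/134217728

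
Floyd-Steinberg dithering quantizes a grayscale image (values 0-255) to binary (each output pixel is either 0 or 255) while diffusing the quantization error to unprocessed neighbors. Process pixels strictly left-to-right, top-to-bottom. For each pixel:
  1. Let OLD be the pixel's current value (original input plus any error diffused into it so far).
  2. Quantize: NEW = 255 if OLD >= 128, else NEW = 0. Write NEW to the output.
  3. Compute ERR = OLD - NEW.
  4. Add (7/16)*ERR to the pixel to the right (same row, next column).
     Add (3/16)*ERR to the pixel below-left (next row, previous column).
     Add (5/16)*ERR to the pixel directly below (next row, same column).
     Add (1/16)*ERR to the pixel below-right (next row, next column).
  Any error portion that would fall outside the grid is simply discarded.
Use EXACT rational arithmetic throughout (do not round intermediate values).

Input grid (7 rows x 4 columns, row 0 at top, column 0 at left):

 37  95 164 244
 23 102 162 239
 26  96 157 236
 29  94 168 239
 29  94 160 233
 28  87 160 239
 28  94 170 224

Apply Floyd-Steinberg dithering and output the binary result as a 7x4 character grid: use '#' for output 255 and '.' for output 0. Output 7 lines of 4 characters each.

(0,0): OLD=37 → NEW=0, ERR=37
(0,1): OLD=1779/16 → NEW=0, ERR=1779/16
(0,2): OLD=54437/256 → NEW=255, ERR=-10843/256
(0,3): OLD=923523/4096 → NEW=255, ERR=-120957/4096
(1,0): OLD=14185/256 → NEW=0, ERR=14185/256
(1,1): OLD=318175/2048 → NEW=255, ERR=-204065/2048
(1,2): OLD=6985035/65536 → NEW=0, ERR=6985035/65536
(1,3): OLD=287052541/1048576 → NEW=255, ERR=19665661/1048576
(2,0): OLD=807173/32768 → NEW=0, ERR=807173/32768
(2,1): OLD=103899783/1048576 → NEW=0, ERR=103899783/1048576
(2,2): OLD=484329987/2097152 → NEW=255, ERR=-50443773/2097152
(2,3): OLD=7985917271/33554432 → NEW=255, ERR=-570462889/33554432
(3,0): OLD=927386293/16777216 → NEW=0, ERR=927386293/16777216
(3,1): OLD=39239241579/268435456 → NEW=255, ERR=-29211799701/268435456
(3,2): OLD=497695128213/4294967296 → NEW=0, ERR=497695128213/4294967296
(3,3): OLD=19439415741331/68719476736 → NEW=255, ERR=1915949173651/68719476736
(4,0): OLD=111109555921/4294967296 → NEW=0, ERR=111109555921/4294967296
(4,1): OLD=3315475002099/34359738368 → NEW=0, ERR=3315475002099/34359738368
(4,2): OLD=260423747528083/1099511627776 → NEW=255, ERR=-19951717554797/1099511627776
(4,3): OLD=4240003212179957/17592186044416 → NEW=255, ERR=-246004229146123/17592186044416
(5,0): OLD=29783970032001/549755813888 → NEW=0, ERR=29783970032001/549755813888
(5,1): OLD=2446560660299431/17592186044416 → NEW=255, ERR=-2039446781026649/17592186044416
(5,2): OLD=941351309867843/8796093022208 → NEW=0, ERR=941351309867843/8796093022208
(5,3): OLD=78902189145389219/281474976710656 → NEW=255, ERR=7126070084171939/281474976710656
(6,0): OLD=6528394209938581/281474976710656 → NEW=0, ERR=6528394209938581/281474976710656
(6,1): OLD=411500500363962211/4503599627370496 → NEW=0, ERR=411500500363962211/4503599627370496
(6,2): OLD=17360106830354593605/72057594037927936 → NEW=255, ERR=-1014579649317030075/72057594037927936
(6,3): OLD=267985279124891963875/1152921504606846976 → NEW=255, ERR=-26009704549854015005/1152921504606846976
Row 0: ..##
Row 1: .#.#
Row 2: ..##
Row 3: .#.#
Row 4: ..##
Row 5: .#.#
Row 6: ..##

Answer: ..##
.#.#
..##
.#.#
..##
.#.#
..##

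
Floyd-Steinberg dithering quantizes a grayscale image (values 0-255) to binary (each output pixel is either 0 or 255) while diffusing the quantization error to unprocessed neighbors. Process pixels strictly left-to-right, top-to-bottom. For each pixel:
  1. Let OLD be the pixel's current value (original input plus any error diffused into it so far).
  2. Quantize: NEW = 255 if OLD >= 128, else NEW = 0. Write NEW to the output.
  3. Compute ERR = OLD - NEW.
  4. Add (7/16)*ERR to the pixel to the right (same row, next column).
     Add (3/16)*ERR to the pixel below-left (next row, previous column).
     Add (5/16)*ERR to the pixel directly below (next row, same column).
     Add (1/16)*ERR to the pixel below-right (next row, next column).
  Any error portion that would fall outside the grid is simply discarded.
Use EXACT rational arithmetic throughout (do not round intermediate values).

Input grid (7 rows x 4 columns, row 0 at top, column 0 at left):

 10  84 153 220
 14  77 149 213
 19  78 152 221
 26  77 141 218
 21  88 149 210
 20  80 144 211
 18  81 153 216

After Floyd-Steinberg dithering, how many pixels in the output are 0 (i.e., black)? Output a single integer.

(0,0): OLD=10 → NEW=0, ERR=10
(0,1): OLD=707/8 → NEW=0, ERR=707/8
(0,2): OLD=24533/128 → NEW=255, ERR=-8107/128
(0,3): OLD=393811/2048 → NEW=255, ERR=-128429/2048
(1,0): OLD=4313/128 → NEW=0, ERR=4313/128
(1,1): OLD=110703/1024 → NEW=0, ERR=110703/1024
(1,2): OLD=5579419/32768 → NEW=255, ERR=-2776421/32768
(1,3): OLD=79888685/524288 → NEW=255, ERR=-53804755/524288
(2,0): OLD=815925/16384 → NEW=0, ERR=815925/16384
(2,1): OLD=62804759/524288 → NEW=0, ERR=62804759/524288
(2,2): OLD=173481715/1048576 → NEW=255, ERR=-93905165/1048576
(2,3): OLD=2423535559/16777216 → NEW=255, ERR=-1854654521/16777216
(3,0): OLD=537066085/8388608 → NEW=0, ERR=537066085/8388608
(3,1): OLD=17282638011/134217728 → NEW=255, ERR=-16942882629/134217728
(3,2): OLD=95662020165/2147483648 → NEW=0, ERR=95662020165/2147483648
(3,3): OLD=6780760434019/34359738368 → NEW=255, ERR=-1980972849821/34359738368
(4,0): OLD=37233795521/2147483648 → NEW=0, ERR=37233795521/2147483648
(4,1): OLD=1176668956483/17179869184 → NEW=0, ERR=1176668956483/17179869184
(4,2): OLD=95759646770787/549755813888 → NEW=255, ERR=-44428085770653/549755813888
(4,3): OLD=1402194583445669/8796093022208 → NEW=255, ERR=-840809137217371/8796093022208
(5,0): OLD=10516916829169/274877906944 → NEW=0, ERR=10516916829169/274877906944
(5,1): OLD=915438904763703/8796093022208 → NEW=0, ERR=915438904763703/8796093022208
(5,2): OLD=662501590279003/4398046511104 → NEW=255, ERR=-459000270052517/4398046511104
(5,3): OLD=18354711203821667/140737488355328 → NEW=255, ERR=-17533348326786973/140737488355328
(6,0): OLD=6962298197354053/140737488355328 → NEW=0, ERR=6962298197354053/140737488355328
(6,1): OLD=265687620162572595/2251799813685248 → NEW=0, ERR=265687620162572595/2251799813685248
(6,2): OLD=5589930233638785013/36028797018963968 → NEW=255, ERR=-3597413006197026827/36028797018963968
(6,3): OLD=73130815383602740915/576460752303423488 → NEW=0, ERR=73130815383602740915/576460752303423488
Output grid:
  Row 0: ..##  (2 black, running=2)
  Row 1: ..##  (2 black, running=4)
  Row 2: ..##  (2 black, running=6)
  Row 3: .#.#  (2 black, running=8)
  Row 4: ..##  (2 black, running=10)
  Row 5: ..##  (2 black, running=12)
  Row 6: ..#.  (3 black, running=15)

Answer: 15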